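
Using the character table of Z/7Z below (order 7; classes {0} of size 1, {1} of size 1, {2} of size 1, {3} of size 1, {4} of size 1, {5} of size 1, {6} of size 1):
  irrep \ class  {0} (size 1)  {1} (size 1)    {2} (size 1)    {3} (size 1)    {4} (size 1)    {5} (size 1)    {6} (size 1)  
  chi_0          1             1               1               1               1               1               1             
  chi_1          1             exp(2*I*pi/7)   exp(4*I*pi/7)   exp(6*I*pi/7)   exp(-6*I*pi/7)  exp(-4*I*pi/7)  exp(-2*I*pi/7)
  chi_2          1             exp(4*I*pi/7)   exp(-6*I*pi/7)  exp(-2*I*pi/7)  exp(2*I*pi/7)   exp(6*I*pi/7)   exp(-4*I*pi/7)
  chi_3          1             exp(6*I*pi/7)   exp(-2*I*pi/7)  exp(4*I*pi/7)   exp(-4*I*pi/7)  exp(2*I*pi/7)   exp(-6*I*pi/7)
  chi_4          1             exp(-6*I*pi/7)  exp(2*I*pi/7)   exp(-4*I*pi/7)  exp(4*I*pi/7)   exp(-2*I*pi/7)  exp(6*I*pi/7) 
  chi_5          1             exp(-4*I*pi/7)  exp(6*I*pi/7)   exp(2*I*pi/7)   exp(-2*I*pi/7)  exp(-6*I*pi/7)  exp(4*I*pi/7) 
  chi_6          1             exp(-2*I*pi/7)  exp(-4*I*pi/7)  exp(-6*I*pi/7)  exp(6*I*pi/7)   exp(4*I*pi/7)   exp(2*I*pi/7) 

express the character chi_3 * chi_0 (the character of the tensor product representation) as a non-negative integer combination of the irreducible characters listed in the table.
chi_3 tensor chi_0 = chi_3 (all other irreducibles have multiplicity 0).

Working: The character of a tensor product is the pointwise product (chi_3 * chi_0)(C) = chi_3(C) * chi_0(C):
  {0}: (1)*(1), {1}: (exp(6*I*pi/7))*(1), {2}: (exp(-2*I*pi/7))*(1), {3}: (exp(4*I*pi/7))*(1), {4}: (exp(-4*I*pi/7))*(1), {5}: (exp(2*I*pi/7))*(1), {6}: (exp(-6*I*pi/7))*(1)
so (chi_3 * chi_0) takes values
  {0} -> 1, {1} -> exp(6*I*pi/7), {2} -> exp(-2*I*pi/7), {3} -> exp(4*I*pi/7), {4} -> exp(-4*I*pi/7), {5} -> exp(2*I*pi/7), {6} -> exp(-6*I*pi/7).
Now take the inner product of this character with each irreducible chi from the table, <chi_3*chi_0, chi> = (1/7) sum_C |C| (chi_3*chi_0)(C) conj(chi(C)):
  <chi_3*chi_0, chi_0> = (1/7)[1*(1)*conj(1) + 1*(exp(6*I*pi/7))*conj(1) + 1*(exp(-2*I*pi/7))*conj(1) + 1*(exp(4*I*pi/7))*conj(1) + 1*(exp(-4*I*pi/7))*conj(1) + 1*(exp(2*I*pi/7))*conj(1) + 1*(exp(-6*I*pi/7))*conj(1)]
      = (1/7)[(1) + (exp(6*I*pi/7)) + (exp(-2*I*pi/7)) + (exp(4*I*pi/7)) + (exp(-4*I*pi/7)) + (exp(2*I*pi/7)) + (exp(-6*I*pi/7))] = 0/7 = 0
  <chi_3*chi_0, chi_1> = (1/7)[1*(1)*conj(1) + 1*(exp(6*I*pi/7))*conj(exp(2*I*pi/7)) + 1*(exp(-2*I*pi/7))*conj(exp(4*I*pi/7)) + 1*(exp(4*I*pi/7))*conj(exp(6*I*pi/7)) + 1*(exp(-4*I*pi/7))*conj(exp(-6*I*pi/7)) + 1*(exp(2*I*pi/7))*conj(exp(-4*I*pi/7)) + 1*(exp(-6*I*pi/7))*conj(exp(-2*I*pi/7))]
      = (1/7)[(1) + (exp(4*I*pi/7)) + (exp(-6*I*pi/7)) + (exp(-2*I*pi/7)) + (exp(2*I*pi/7)) + (exp(6*I*pi/7)) + (exp(-4*I*pi/7))] = 0/7 = 0
  <chi_3*chi_0, chi_2> = (1/7)[1*(1)*conj(1) + 1*(exp(6*I*pi/7))*conj(exp(4*I*pi/7)) + 1*(exp(-2*I*pi/7))*conj(exp(-6*I*pi/7)) + 1*(exp(4*I*pi/7))*conj(exp(-2*I*pi/7)) + 1*(exp(-4*I*pi/7))*conj(exp(2*I*pi/7)) + 1*(exp(2*I*pi/7))*conj(exp(6*I*pi/7)) + 1*(exp(-6*I*pi/7))*conj(exp(-4*I*pi/7))]
      = (1/7)[(1) + (exp(2*I*pi/7)) + (exp(4*I*pi/7)) + (exp(6*I*pi/7)) + (exp(-6*I*pi/7)) + (exp(-4*I*pi/7)) + (exp(-2*I*pi/7))] = 0/7 = 0
  <chi_3*chi_0, chi_3> = (1/7)[1*(1)*conj(1) + 1*(exp(6*I*pi/7))*conj(exp(6*I*pi/7)) + 1*(exp(-2*I*pi/7))*conj(exp(-2*I*pi/7)) + 1*(exp(4*I*pi/7))*conj(exp(4*I*pi/7)) + 1*(exp(-4*I*pi/7))*conj(exp(-4*I*pi/7)) + 1*(exp(2*I*pi/7))*conj(exp(2*I*pi/7)) + 1*(exp(-6*I*pi/7))*conj(exp(-6*I*pi/7))]
      = (1/7)[(1) + (1) + (1) + (1) + (1) + (1) + (1)] = 7/7 = 1
  <chi_3*chi_0, chi_4> = (1/7)[1*(1)*conj(1) + 1*(exp(6*I*pi/7))*conj(exp(-6*I*pi/7)) + 1*(exp(-2*I*pi/7))*conj(exp(2*I*pi/7)) + 1*(exp(4*I*pi/7))*conj(exp(-4*I*pi/7)) + 1*(exp(-4*I*pi/7))*conj(exp(4*I*pi/7)) + 1*(exp(2*I*pi/7))*conj(exp(-2*I*pi/7)) + 1*(exp(-6*I*pi/7))*conj(exp(6*I*pi/7))]
      = (1/7)[(1) + (exp(-2*I*pi/7)) + (exp(-4*I*pi/7)) + (exp(-6*I*pi/7)) + (exp(6*I*pi/7)) + (exp(4*I*pi/7)) + (exp(2*I*pi/7))] = 0/7 = 0
  <chi_3*chi_0, chi_5> = (1/7)[1*(1)*conj(1) + 1*(exp(6*I*pi/7))*conj(exp(-4*I*pi/7)) + 1*(exp(-2*I*pi/7))*conj(exp(6*I*pi/7)) + 1*(exp(4*I*pi/7))*conj(exp(2*I*pi/7)) + 1*(exp(-4*I*pi/7))*conj(exp(-2*I*pi/7)) + 1*(exp(2*I*pi/7))*conj(exp(-6*I*pi/7)) + 1*(exp(-6*I*pi/7))*conj(exp(4*I*pi/7))]
      = (1/7)[(1) + (exp(-4*I*pi/7)) + (exp(6*I*pi/7)) + (exp(2*I*pi/7)) + (exp(-2*I*pi/7)) + (exp(-6*I*pi/7)) + (exp(4*I*pi/7))] = 0/7 = 0
  <chi_3*chi_0, chi_6> = (1/7)[1*(1)*conj(1) + 1*(exp(6*I*pi/7))*conj(exp(-2*I*pi/7)) + 1*(exp(-2*I*pi/7))*conj(exp(-4*I*pi/7)) + 1*(exp(4*I*pi/7))*conj(exp(-6*I*pi/7)) + 1*(exp(-4*I*pi/7))*conj(exp(6*I*pi/7)) + 1*(exp(2*I*pi/7))*conj(exp(4*I*pi/7)) + 1*(exp(-6*I*pi/7))*conj(exp(2*I*pi/7))]
      = (1/7)[(1) + (exp(-6*I*pi/7)) + (exp(2*I*pi/7)) + (exp(-4*I*pi/7)) + (exp(4*I*pi/7)) + (exp(-2*I*pi/7)) + (exp(6*I*pi/7))] = 0/7 = 0
(Exp terms are combined using exp(i*s)*conj(exp(i*t)) = exp(i*(s-t)), and sums of them are collapsed using the identity that for every m > 1 the m distinct m-th roots of unity sum to 0, e.g. 1 + exp(2*I*pi/3) + exp(-2*I*pi/3) = 0.)
Hence the multiplicities are chi_3: 1. Dimension check: dim(chi_3)*dim(chi_0) = 1*1 = 1 and sum (mult * dim) = 1*1 = 1.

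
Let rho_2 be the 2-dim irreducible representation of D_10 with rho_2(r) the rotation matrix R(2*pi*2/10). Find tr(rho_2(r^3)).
chi_{rho_2}(r^3) = 2*cos(2*pi*2*3/10) = -sqrt(5)/2 - 1/2

Details: rho_2(r^3) is rotation by angle 2*pi*2*3/10, whose trace is 2*cos(2*pi*2*3/10) = -sqrt(5)/2 - 1/2.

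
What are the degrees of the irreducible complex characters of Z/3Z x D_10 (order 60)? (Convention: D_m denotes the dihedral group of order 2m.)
Dimensions: 1, 1, 1, 1, 1, 1, 1, 1, 1, 1, 1, 1, 2, 2, 2, 2, 2, 2, 2, 2, 2, 2, 2, 2

Reasoning: There are 24 irreducibles (= number of conjugacy classes). Their dimensions d_i satisfy sum d_i^2 = |G| = 60: 1 + 1 + 1 + 1 + 1 + 1 + 1 + 1 + 1 + 1 + 1 + 1 + 4 + 4 + 4 + 4 + 4 + 4 + 4 + 4 + 4 + 4 + 4 + 4 = 60. (For the product with Z/3Z: each of the 3 1-dim characters of Z/3Z tensors with each irrep of D_10, giving 3 copies of each D_10-dimension.)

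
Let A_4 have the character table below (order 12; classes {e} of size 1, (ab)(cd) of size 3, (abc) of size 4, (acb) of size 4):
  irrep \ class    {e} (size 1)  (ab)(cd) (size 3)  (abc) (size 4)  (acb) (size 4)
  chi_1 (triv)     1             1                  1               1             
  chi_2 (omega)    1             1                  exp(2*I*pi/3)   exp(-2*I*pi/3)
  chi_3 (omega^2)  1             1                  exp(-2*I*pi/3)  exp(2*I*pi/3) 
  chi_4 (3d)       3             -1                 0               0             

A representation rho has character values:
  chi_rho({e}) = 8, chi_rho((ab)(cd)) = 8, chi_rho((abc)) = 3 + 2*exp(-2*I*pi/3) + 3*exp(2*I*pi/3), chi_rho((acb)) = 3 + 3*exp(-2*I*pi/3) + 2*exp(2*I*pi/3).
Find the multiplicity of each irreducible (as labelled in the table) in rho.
Multiplicities: chi_1: 3, chi_2: 3, chi_3: 2, chi_4: 0.

Details: Use <chi_rho, chi> = (1/|G|) sum_C |C| * chi_rho(C) * conj(chi(C)) with |G| = 12 for each irreducible chi in the table:
  <chi_rho, chi_1> = (1/12)[1*(8)*conj(1) + 3*(8)*conj(1) + 4*(3 + 2*exp(-2*I*pi/3) + 3*exp(2*I*pi/3))*conj(1) + 4*(3 + 3*exp(-2*I*pi/3) + 2*exp(2*I*pi/3))*conj(1)]
      = (1/12)[(8) + (24) + (12 + 8*exp(-2*I*pi/3) + 12*exp(2*I*pi/3)) + (12 + 12*exp(-2*I*pi/3) + 8*exp(2*I*pi/3))] = 36/12 = 3
  <chi_rho, chi_2> = (1/12)[1*(8)*conj(1) + 3*(8)*conj(1) + 4*(3 + 2*exp(-2*I*pi/3) + 3*exp(2*I*pi/3))*conj(exp(2*I*pi/3)) + 4*(3 + 3*exp(-2*I*pi/3) + 2*exp(2*I*pi/3))*conj(exp(-2*I*pi/3))]
      = (1/12)[(8) + (24) + (12 + 12*exp(-2*I*pi/3) + 8*exp(2*I*pi/3)) + (12 + 8*exp(-2*I*pi/3) + 12*exp(2*I*pi/3))] = 36/12 = 3
  <chi_rho, chi_3> = (1/12)[1*(8)*conj(1) + 3*(8)*conj(1) + 4*(3 + 2*exp(-2*I*pi/3) + 3*exp(2*I*pi/3))*conj(exp(-2*I*pi/3)) + 4*(3 + 3*exp(-2*I*pi/3) + 2*exp(2*I*pi/3))*conj(exp(2*I*pi/3))]
      = (1/12)[(8) + (24) + (-4) + (-4)] = 24/12 = 2
  <chi_rho, chi_4> = (1/12)[1*(8)*conj(3) + 3*(8)*conj(-1) + 4*(3 + 2*exp(-2*I*pi/3) + 3*exp(2*I*pi/3))*conj(0) + 4*(3 + 3*exp(-2*I*pi/3) + 2*exp(2*I*pi/3))*conj(0)]
      = (1/12)[(24) + (-24) + (0) + (0)] = 0/12 = 0
(Exp terms are combined using exp(i*s)*conj(exp(i*t)) = exp(i*(s-t)), and sums of them are collapsed using the identity that for every m > 1 the m distinct m-th roots of unity sum to 0, e.g. 1 + exp(2*I*pi/3) + exp(-2*I*pi/3) = 0.)
Dimension check: dim(rho) = sum (mult * dim) = 3*1 + 3*1 + 2*1 + 0*3 = 8 = chi_rho(e) = 8.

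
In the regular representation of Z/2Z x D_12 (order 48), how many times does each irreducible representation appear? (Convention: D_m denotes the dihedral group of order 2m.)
Each irreducible V_i of dimension d_i appears with multiplicity d_i, i.e. rho_reg = (direct sum over all irreducibles V_i) d_i V_i. The irreducible dimensions for Z/2Z x D_12 are 1, 1, 1, 1, 1, 1, 1, 1, 2, 2, 2, 2, 2, 2, 2, 2, 2, 2: 8 irreducibles of dimension 1, each with multiplicity 1; 10 irreducibles of dimension 2, each with multiplicity 2. Total dimension 8*1*1 + 10*2*2 = 48 = |G|.

Derivation: General theorem: in the regular representation of a finite group G, each irreducible appears with multiplicity equal to its dimension. Check: dim(rho_reg) = sum d_i^2 = 1 + 1 + 1 + 1 + 1 + 1 + 1 + 1 + 4 + 4 + 4 + 4 + 4 + 4 + 4 + 4 + 4 + 4 = 48 = |G|.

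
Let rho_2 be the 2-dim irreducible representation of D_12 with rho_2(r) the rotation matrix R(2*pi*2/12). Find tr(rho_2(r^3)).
chi_{rho_2}(r^3) = 2*cos(2*pi*2*3/12) = -2

Solution. rho_2(r^3) is rotation by angle 2*pi*2*3/12, whose trace is 2*cos(2*pi*2*3/12) = -2.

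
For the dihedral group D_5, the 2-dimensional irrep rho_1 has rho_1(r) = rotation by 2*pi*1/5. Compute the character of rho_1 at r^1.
chi_{rho_1}(r^1) = 2*cos(2*pi*1*1/5) = -1/2 + sqrt(5)/2

Details: rho_1(r^1) is rotation by angle 2*pi*1*1/5, whose trace is 2*cos(2*pi*1*1/5) = -1/2 + sqrt(5)/2.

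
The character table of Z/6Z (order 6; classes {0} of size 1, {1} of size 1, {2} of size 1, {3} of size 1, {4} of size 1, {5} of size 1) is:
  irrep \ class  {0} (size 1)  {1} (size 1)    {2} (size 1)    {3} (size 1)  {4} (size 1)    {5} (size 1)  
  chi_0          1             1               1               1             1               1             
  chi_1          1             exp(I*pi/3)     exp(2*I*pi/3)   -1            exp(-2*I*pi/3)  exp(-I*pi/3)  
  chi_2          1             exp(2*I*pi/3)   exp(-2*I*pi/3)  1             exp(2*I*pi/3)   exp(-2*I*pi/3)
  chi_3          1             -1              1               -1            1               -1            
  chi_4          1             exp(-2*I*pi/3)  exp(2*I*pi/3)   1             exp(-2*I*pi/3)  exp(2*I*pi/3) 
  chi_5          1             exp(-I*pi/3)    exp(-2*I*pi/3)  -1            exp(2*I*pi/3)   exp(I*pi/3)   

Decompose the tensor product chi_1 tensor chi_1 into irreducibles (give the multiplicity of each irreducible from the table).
chi_1 tensor chi_1 = chi_2 (all other irreducibles have multiplicity 0).

Derivation: The character of a tensor product is the pointwise product (chi_1 * chi_1)(C) = chi_1(C) * chi_1(C):
  {0}: (1)*(1), {1}: (exp(I*pi/3))*(exp(I*pi/3)), {2}: (exp(2*I*pi/3))*(exp(2*I*pi/3)), {3}: (-1)*(-1), {4}: (exp(-2*I*pi/3))*(exp(-2*I*pi/3)), {5}: (exp(-I*pi/3))*(exp(-I*pi/3))
so (chi_1 * chi_1) takes values
  {0} -> 1, {1} -> exp(2*I*pi/3), {2} -> exp(-2*I*pi/3), {3} -> 1, {4} -> exp(2*I*pi/3), {5} -> exp(-2*I*pi/3).
Now take the inner product of this character with each irreducible chi from the table, <chi_1*chi_1, chi> = (1/6) sum_C |C| (chi_1*chi_1)(C) conj(chi(C)):
  <chi_1*chi_1, chi_0> = (1/6)[1*(1)*conj(1) + 1*(exp(2*I*pi/3))*conj(1) + 1*(exp(-2*I*pi/3))*conj(1) + 1*(1)*conj(1) + 1*(exp(2*I*pi/3))*conj(1) + 1*(exp(-2*I*pi/3))*conj(1)]
      = (1/6)[(1) + (exp(2*I*pi/3)) + (exp(-2*I*pi/3)) + (1) + (exp(2*I*pi/3)) + (exp(-2*I*pi/3))] = 0/6 = 0
  <chi_1*chi_1, chi_1> = (1/6)[1*(1)*conj(1) + 1*(exp(2*I*pi/3))*conj(exp(I*pi/3)) + 1*(exp(-2*I*pi/3))*conj(exp(2*I*pi/3)) + 1*(1)*conj(-1) + 1*(exp(2*I*pi/3))*conj(exp(-2*I*pi/3)) + 1*(exp(-2*I*pi/3))*conj(exp(-I*pi/3))]
      = (1/6)[(1) + (exp(I*pi/3)) + (exp(2*I*pi/3)) + (-1) + (exp(-2*I*pi/3)) + (exp(-I*pi/3))] = 0/6 = 0
  <chi_1*chi_1, chi_2> = (1/6)[1*(1)*conj(1) + 1*(exp(2*I*pi/3))*conj(exp(2*I*pi/3)) + 1*(exp(-2*I*pi/3))*conj(exp(-2*I*pi/3)) + 1*(1)*conj(1) + 1*(exp(2*I*pi/3))*conj(exp(2*I*pi/3)) + 1*(exp(-2*I*pi/3))*conj(exp(-2*I*pi/3))]
      = (1/6)[(1) + (1) + (1) + (1) + (1) + (1)] = 6/6 = 1
  <chi_1*chi_1, chi_3> = (1/6)[1*(1)*conj(1) + 1*(exp(2*I*pi/3))*conj(-1) + 1*(exp(-2*I*pi/3))*conj(1) + 1*(1)*conj(-1) + 1*(exp(2*I*pi/3))*conj(1) + 1*(exp(-2*I*pi/3))*conj(-1)]
      = (1/6)[(1) + (-exp(2*I*pi/3)) + (exp(-2*I*pi/3)) + (-1) + (exp(2*I*pi/3)) + (-exp(-2*I*pi/3))] = 0/6 = 0
  <chi_1*chi_1, chi_4> = (1/6)[1*(1)*conj(1) + 1*(exp(2*I*pi/3))*conj(exp(-2*I*pi/3)) + 1*(exp(-2*I*pi/3))*conj(exp(2*I*pi/3)) + 1*(1)*conj(1) + 1*(exp(2*I*pi/3))*conj(exp(-2*I*pi/3)) + 1*(exp(-2*I*pi/3))*conj(exp(2*I*pi/3))]
      = (1/6)[(1) + (exp(-2*I*pi/3)) + (exp(2*I*pi/3)) + (1) + (exp(-2*I*pi/3)) + (exp(2*I*pi/3))] = 0/6 = 0
  <chi_1*chi_1, chi_5> = (1/6)[1*(1)*conj(1) + 1*(exp(2*I*pi/3))*conj(exp(-I*pi/3)) + 1*(exp(-2*I*pi/3))*conj(exp(-2*I*pi/3)) + 1*(1)*conj(-1) + 1*(exp(2*I*pi/3))*conj(exp(2*I*pi/3)) + 1*(exp(-2*I*pi/3))*conj(exp(I*pi/3))]
      = (1/6)[(1) + (-1) + (1) + (-1) + (1) + (-1)] = 0/6 = 0
(Exp terms are combined using exp(i*s)*conj(exp(i*t)) = exp(i*(s-t)), and sums of them are collapsed using the identity that for every m > 1 the m distinct m-th roots of unity sum to 0, e.g. 1 + exp(2*I*pi/3) + exp(-2*I*pi/3) = 0.)
Hence the multiplicities are chi_2: 1. Dimension check: dim(chi_1)*dim(chi_1) = 1*1 = 1 and sum (mult * dim) = 1*1 = 1.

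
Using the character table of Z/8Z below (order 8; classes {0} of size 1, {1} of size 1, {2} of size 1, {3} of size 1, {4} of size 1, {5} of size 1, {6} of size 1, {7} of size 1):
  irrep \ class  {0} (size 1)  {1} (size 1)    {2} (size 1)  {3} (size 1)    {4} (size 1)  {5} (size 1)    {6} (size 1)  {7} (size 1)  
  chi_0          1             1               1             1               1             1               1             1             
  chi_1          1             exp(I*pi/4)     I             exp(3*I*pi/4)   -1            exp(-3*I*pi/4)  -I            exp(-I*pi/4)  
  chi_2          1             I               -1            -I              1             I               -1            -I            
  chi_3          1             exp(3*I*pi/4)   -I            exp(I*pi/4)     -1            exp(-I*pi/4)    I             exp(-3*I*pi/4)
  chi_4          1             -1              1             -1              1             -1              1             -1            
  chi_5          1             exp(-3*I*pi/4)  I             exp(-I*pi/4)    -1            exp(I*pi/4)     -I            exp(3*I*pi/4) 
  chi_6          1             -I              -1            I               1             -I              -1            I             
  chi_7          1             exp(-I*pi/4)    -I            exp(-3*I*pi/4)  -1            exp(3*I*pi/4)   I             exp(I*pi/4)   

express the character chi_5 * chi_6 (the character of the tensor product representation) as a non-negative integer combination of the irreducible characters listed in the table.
chi_5 tensor chi_6 = chi_3 (all other irreducibles have multiplicity 0).

Derivation: The character of a tensor product is the pointwise product (chi_5 * chi_6)(C) = chi_5(C) * chi_6(C):
  {0}: (1)*(1), {1}: (exp(-3*I*pi/4))*(-I), {2}: (I)*(-1), {3}: (exp(-I*pi/4))*(I), {4}: (-1)*(1), {5}: (exp(I*pi/4))*(-I), {6}: (-I)*(-1), {7}: (exp(3*I*pi/4))*(I)
so (chi_5 * chi_6) takes values
  {0} -> 1, {1} -> -exp(-I*pi/4), {2} -> -I, {3} -> exp(I*pi/4), {4} -> -1, {5} -> -exp(3*I*pi/4), {6} -> I, {7} -> exp(-3*I*pi/4).
Now take the inner product of this character with each irreducible chi from the table, <chi_5*chi_6, chi> = (1/8) sum_C |C| (chi_5*chi_6)(C) conj(chi(C)):
  <chi_5*chi_6, chi_0> = (1/8)[1*(1)*conj(1) + 1*(-exp(-I*pi/4))*conj(1) + 1*(-I)*conj(1) + 1*(exp(I*pi/4))*conj(1) + 1*(-1)*conj(1) + 1*(-exp(3*I*pi/4))*conj(1) + 1*(I)*conj(1) + 1*(exp(-3*I*pi/4))*conj(1)]
      = (1/8)[(1) + (-exp(-I*pi/4)) + (-I) + (exp(I*pi/4)) + (-1) + (-exp(3*I*pi/4)) + (I) + (exp(-3*I*pi/4))] = 0/8 = 0
  <chi_5*chi_6, chi_1> = (1/8)[1*(1)*conj(1) + 1*(-exp(-I*pi/4))*conj(exp(I*pi/4)) + 1*(-I)*conj(I) + 1*(exp(I*pi/4))*conj(exp(3*I*pi/4)) + 1*(-1)*conj(-1) + 1*(-exp(3*I*pi/4))*conj(exp(-3*I*pi/4)) + 1*(I)*conj(-I) + 1*(exp(-3*I*pi/4))*conj(exp(-I*pi/4))]
      = (1/8)[(1) + (I) + (-1) + (-I) + (1) + (I) + (-1) + (-I)] = 0/8 = 0
  <chi_5*chi_6, chi_2> = (1/8)[1*(1)*conj(1) + 1*(-exp(-I*pi/4))*conj(I) + 1*(-I)*conj(-1) + 1*(exp(I*pi/4))*conj(-I) + 1*(-1)*conj(1) + 1*(-exp(3*I*pi/4))*conj(I) + 1*(I)*conj(-1) + 1*(exp(-3*I*pi/4))*conj(-I)]
      = (1/8)[(1) + (exp(I*pi/4)) + (I) + (exp(3*I*pi/4)) + (-1) + (exp(-3*I*pi/4)) + (-I) + (exp(-I*pi/4))] = 0/8 = 0
  <chi_5*chi_6, chi_3> = (1/8)[1*(1)*conj(1) + 1*(-exp(-I*pi/4))*conj(exp(3*I*pi/4)) + 1*(-I)*conj(-I) + 1*(exp(I*pi/4))*conj(exp(I*pi/4)) + 1*(-1)*conj(-1) + 1*(-exp(3*I*pi/4))*conj(exp(-I*pi/4)) + 1*(I)*conj(I) + 1*(exp(-3*I*pi/4))*conj(exp(-3*I*pi/4))]
      = (1/8)[(1) + (1) + (1) + (1) + (1) + (1) + (1) + (1)] = 8/8 = 1
  <chi_5*chi_6, chi_4> = (1/8)[1*(1)*conj(1) + 1*(-exp(-I*pi/4))*conj(-1) + 1*(-I)*conj(1) + 1*(exp(I*pi/4))*conj(-1) + 1*(-1)*conj(1) + 1*(-exp(3*I*pi/4))*conj(-1) + 1*(I)*conj(1) + 1*(exp(-3*I*pi/4))*conj(-1)]
      = (1/8)[(1) + (exp(-I*pi/4)) + (-I) + (-exp(I*pi/4)) + (-1) + (exp(3*I*pi/4)) + (I) + (-exp(-3*I*pi/4))] = 0/8 = 0
  <chi_5*chi_6, chi_5> = (1/8)[1*(1)*conj(1) + 1*(-exp(-I*pi/4))*conj(exp(-3*I*pi/4)) + 1*(-I)*conj(I) + 1*(exp(I*pi/4))*conj(exp(-I*pi/4)) + 1*(-1)*conj(-1) + 1*(-exp(3*I*pi/4))*conj(exp(I*pi/4)) + 1*(I)*conj(-I) + 1*(exp(-3*I*pi/4))*conj(exp(3*I*pi/4))]
      = (1/8)[(1) + (-I) + (-1) + (I) + (1) + (-I) + (-1) + (I)] = 0/8 = 0
  <chi_5*chi_6, chi_6> = (1/8)[1*(1)*conj(1) + 1*(-exp(-I*pi/4))*conj(-I) + 1*(-I)*conj(-1) + 1*(exp(I*pi/4))*conj(I) + 1*(-1)*conj(1) + 1*(-exp(3*I*pi/4))*conj(-I) + 1*(I)*conj(-1) + 1*(exp(-3*I*pi/4))*conj(I)]
      = (1/8)[(1) + (-exp(I*pi/4)) + (I) + (-exp(3*I*pi/4)) + (-1) + (-exp(-3*I*pi/4)) + (-I) + (-exp(-I*pi/4))] = 0/8 = 0
  <chi_5*chi_6, chi_7> = (1/8)[1*(1)*conj(1) + 1*(-exp(-I*pi/4))*conj(exp(-I*pi/4)) + 1*(-I)*conj(-I) + 1*(exp(I*pi/4))*conj(exp(-3*I*pi/4)) + 1*(-1)*conj(-1) + 1*(-exp(3*I*pi/4))*conj(exp(3*I*pi/4)) + 1*(I)*conj(I) + 1*(exp(-3*I*pi/4))*conj(exp(I*pi/4))]
      = (1/8)[(1) + (-1) + (1) + (-1) + (1) + (-1) + (1) + (-1)] = 0/8 = 0
(Exp terms are combined using exp(i*s)*conj(exp(i*t)) = exp(i*(s-t)), and sums of them are collapsed using the identity that for every m > 1 the m distinct m-th roots of unity sum to 0, e.g. 1 + exp(2*I*pi/3) + exp(-2*I*pi/3) = 0.)
Hence the multiplicities are chi_3: 1. Dimension check: dim(chi_5)*dim(chi_6) = 1*1 = 1 and sum (mult * dim) = 1*1 = 1.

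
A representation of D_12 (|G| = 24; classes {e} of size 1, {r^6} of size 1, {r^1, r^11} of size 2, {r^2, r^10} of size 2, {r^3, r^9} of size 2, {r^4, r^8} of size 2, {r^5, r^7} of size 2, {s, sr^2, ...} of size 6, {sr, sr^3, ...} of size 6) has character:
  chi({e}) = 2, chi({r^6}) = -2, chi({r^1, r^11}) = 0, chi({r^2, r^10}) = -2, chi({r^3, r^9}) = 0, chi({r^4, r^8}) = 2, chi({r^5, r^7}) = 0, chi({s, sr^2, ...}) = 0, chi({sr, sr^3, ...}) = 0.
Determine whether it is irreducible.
Irreducible: <chi, chi> = 1.

Argument: <chi, chi> = (1/|G|) sum_C |C| * |chi(C)|^2 = (1/24)[1*|2|^2 + 1*|-2|^2 + 2*|0|^2 + 2*|-2|^2 + 2*|0|^2 + 2*|2|^2 + 2*|0|^2 + 6*|0|^2 + 6*|0|^2]
  = (1/24)[(4) + (4) + (0) + (8) + (0) + (8) + (0) + (0) + (0)] = 24/24 = 1.
A character is irreducible iff <chi, chi> = 1, so this representation is irreducible.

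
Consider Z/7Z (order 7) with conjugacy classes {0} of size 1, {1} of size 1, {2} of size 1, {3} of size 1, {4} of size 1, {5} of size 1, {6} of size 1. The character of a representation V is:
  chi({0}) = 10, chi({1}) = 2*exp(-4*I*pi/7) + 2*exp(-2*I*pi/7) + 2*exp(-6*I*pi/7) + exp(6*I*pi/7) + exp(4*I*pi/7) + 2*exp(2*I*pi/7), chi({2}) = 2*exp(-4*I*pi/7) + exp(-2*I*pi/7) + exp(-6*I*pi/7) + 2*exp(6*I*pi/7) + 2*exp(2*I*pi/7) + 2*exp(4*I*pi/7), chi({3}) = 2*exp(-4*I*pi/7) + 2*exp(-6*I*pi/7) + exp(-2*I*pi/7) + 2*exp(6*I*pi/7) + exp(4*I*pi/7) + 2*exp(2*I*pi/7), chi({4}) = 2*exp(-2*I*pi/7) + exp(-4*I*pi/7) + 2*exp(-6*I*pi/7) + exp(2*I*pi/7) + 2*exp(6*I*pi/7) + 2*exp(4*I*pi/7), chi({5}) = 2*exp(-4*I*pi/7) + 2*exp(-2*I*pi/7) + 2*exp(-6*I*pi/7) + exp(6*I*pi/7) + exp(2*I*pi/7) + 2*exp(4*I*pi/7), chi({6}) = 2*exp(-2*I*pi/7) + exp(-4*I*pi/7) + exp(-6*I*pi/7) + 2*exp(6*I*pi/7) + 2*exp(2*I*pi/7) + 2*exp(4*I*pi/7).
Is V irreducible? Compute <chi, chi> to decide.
Not irreducible (reducible): <chi, chi> = 18 > 1.

Proof sketch: <chi, chi> = (1/|G|) sum_C |C| * |chi(C)|^2 = (1/7)[1*|10|^2 + 1*|2*exp(-4*I*pi/7) + 2*exp(-2*I*pi/7) + 2*exp(-6*I*pi/7) + exp(6*I*pi/7) + exp(4*I*pi/7) + 2*exp(2*I*pi/7)|^2 + 1*|2*exp(-4*I*pi/7) + exp(-2*I*pi/7) + exp(-6*I*pi/7) + 2*exp(6*I*pi/7) + 2*exp(2*I*pi/7) + 2*exp(4*I*pi/7)|^2 + 1*|2*exp(-4*I*pi/7) + 2*exp(-6*I*pi/7) + exp(-2*I*pi/7) + 2*exp(6*I*pi/7) + exp(4*I*pi/7) + 2*exp(2*I*pi/7)|^2 + 1*|2*exp(-2*I*pi/7) + exp(-4*I*pi/7) + 2*exp(-6*I*pi/7) + exp(2*I*pi/7) + 2*exp(6*I*pi/7) + 2*exp(4*I*pi/7)|^2 + 1*|2*exp(-4*I*pi/7) + 2*exp(-2*I*pi/7) + 2*exp(-6*I*pi/7) + exp(6*I*pi/7) + exp(2*I*pi/7) + 2*exp(4*I*pi/7)|^2 + 1*|2*exp(-2*I*pi/7) + exp(-4*I*pi/7) + exp(-6*I*pi/7) + 2*exp(6*I*pi/7) + 2*exp(2*I*pi/7) + 2*exp(4*I*pi/7)|^2]
  = (1/7)[(100) + (18 + 14*exp(-4*I*pi/7) + 13*exp(-2*I*pi/7) + 14*exp(-6*I*pi/7) + 14*exp(6*I*pi/7) + 13*exp(2*I*pi/7) + 14*exp(4*I*pi/7)) + (18 + 13*exp(-4*I*pi/7) + 14*exp(-2*I*pi/7) + 14*exp(-6*I*pi/7) + 14*exp(6*I*pi/7) + 14*exp(2*I*pi/7) + 13*exp(4*I*pi/7)) + (18 + 14*exp(-4*I*pi/7) + 14*exp(-2*I*pi/7) + 13*exp(-6*I*pi/7) + 13*exp(6*I*pi/7) + 14*exp(2*I*pi/7) + 14*exp(4*I*pi/7)) + (18 + 14*exp(-4*I*pi/7) + 14*exp(-2*I*pi/7) + 13*exp(-6*I*pi/7) + 13*exp(6*I*pi/7) + 14*exp(2*I*pi/7) + 14*exp(4*I*pi/7)) + (18 + 13*exp(-4*I*pi/7) + 14*exp(-2*I*pi/7) + 14*exp(-6*I*pi/7) + 14*exp(6*I*pi/7) + 14*exp(2*I*pi/7) + 13*exp(4*I*pi/7)) + (18 + 14*exp(-4*I*pi/7) + 13*exp(-2*I*pi/7) + 14*exp(-6*I*pi/7) + 14*exp(6*I*pi/7) + 13*exp(2*I*pi/7) + 14*exp(4*I*pi/7))] = 126/7 = 18.
(Exp terms are combined using exp(i*s)*conj(exp(i*t)) = exp(i*(s-t)), and sums of them are collapsed using the identity that for every m > 1 the m distinct m-th roots of unity sum to 0, e.g. 1 + exp(2*I*pi/3) + exp(-2*I*pi/3) = 0.)
A character is irreducible iff <chi, chi> = 1, so this representation is reducible.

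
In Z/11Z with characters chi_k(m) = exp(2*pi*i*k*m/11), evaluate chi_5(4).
chi_5(4) = zeta_11^20 = exp(-4*I*pi/11)

Details: chi_5(4) = zeta_11^(5*4) = zeta_11^20. Since zeta_11^11 = 1, this equals zeta_11^9 = exp(2*pi*i*9/11) = exp(-4*I*pi/11).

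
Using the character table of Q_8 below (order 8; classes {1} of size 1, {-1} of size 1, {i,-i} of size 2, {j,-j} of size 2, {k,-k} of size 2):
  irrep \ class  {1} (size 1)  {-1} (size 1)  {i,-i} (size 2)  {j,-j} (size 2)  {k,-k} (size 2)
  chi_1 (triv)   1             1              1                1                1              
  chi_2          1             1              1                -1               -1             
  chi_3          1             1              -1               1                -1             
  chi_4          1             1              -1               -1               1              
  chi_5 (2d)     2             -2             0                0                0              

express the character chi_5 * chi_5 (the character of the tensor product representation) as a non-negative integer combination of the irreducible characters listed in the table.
chi_5 tensor chi_5 = chi_1 + chi_2 + chi_3 + chi_4 (all other irreducibles have multiplicity 0).

Solution. The character of a tensor product is the pointwise product (chi_5 * chi_5)(C) = chi_5(C) * chi_5(C):
  {1}: (2)*(2), {-1}: (-2)*(-2), {i,-i}: (0)*(0), {j,-j}: (0)*(0), {k,-k}: (0)*(0)
so (chi_5 * chi_5) takes values
  {1} -> 4, {-1} -> 4, {i,-i} -> 0, {j,-j} -> 0, {k,-k} -> 0.
Now take the inner product of this character with each irreducible chi from the table, <chi_5*chi_5, chi> = (1/8) sum_C |C| (chi_5*chi_5)(C) conj(chi(C)):
  <chi_5*chi_5, chi_1> = (1/8)[1*(4)*conj(1) + 1*(4)*conj(1) + 2*(0)*conj(1) + 2*(0)*conj(1) + 2*(0)*conj(1)]
      = (1/8)[(4) + (4) + (0) + (0) + (0)] = 8/8 = 1
  <chi_5*chi_5, chi_2> = (1/8)[1*(4)*conj(1) + 1*(4)*conj(1) + 2*(0)*conj(1) + 2*(0)*conj(-1) + 2*(0)*conj(-1)]
      = (1/8)[(4) + (4) + (0) + (0) + (0)] = 8/8 = 1
  <chi_5*chi_5, chi_3> = (1/8)[1*(4)*conj(1) + 1*(4)*conj(1) + 2*(0)*conj(-1) + 2*(0)*conj(1) + 2*(0)*conj(-1)]
      = (1/8)[(4) + (4) + (0) + (0) + (0)] = 8/8 = 1
  <chi_5*chi_5, chi_4> = (1/8)[1*(4)*conj(1) + 1*(4)*conj(1) + 2*(0)*conj(-1) + 2*(0)*conj(-1) + 2*(0)*conj(1)]
      = (1/8)[(4) + (4) + (0) + (0) + (0)] = 8/8 = 1
  <chi_5*chi_5, chi_5> = (1/8)[1*(4)*conj(2) + 1*(4)*conj(-2) + 2*(0)*conj(0) + 2*(0)*conj(0) + 2*(0)*conj(0)]
      = (1/8)[(8) + (-8) + (0) + (0) + (0)] = 0/8 = 0
Hence the multiplicities are chi_1: 1, chi_2: 1, chi_3: 1, chi_4: 1. Dimension check: dim(chi_5)*dim(chi_5) = 2*2 = 4 and sum (mult * dim) = 1*1 + 1*1 + 1*1 + 1*1 = 4.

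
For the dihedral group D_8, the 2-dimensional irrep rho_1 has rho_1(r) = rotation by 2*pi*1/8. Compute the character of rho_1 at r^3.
chi_{rho_1}(r^3) = 2*cos(2*pi*1*3/8) = -sqrt(2)

Solution. rho_1(r^3) is rotation by angle 2*pi*1*3/8, whose trace is 2*cos(2*pi*1*3/8) = -sqrt(2).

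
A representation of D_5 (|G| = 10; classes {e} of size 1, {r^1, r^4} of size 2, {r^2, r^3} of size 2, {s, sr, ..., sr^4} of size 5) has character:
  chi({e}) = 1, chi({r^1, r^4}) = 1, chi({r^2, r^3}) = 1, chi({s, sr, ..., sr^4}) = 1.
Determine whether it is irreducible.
Irreducible: <chi, chi> = 1.

Justification: <chi, chi> = (1/|G|) sum_C |C| * |chi(C)|^2 = (1/10)[1*|1|^2 + 2*|1|^2 + 2*|1|^2 + 5*|1|^2]
  = (1/10)[(1) + (2) + (2) + (5)] = 10/10 = 1.
A character is irreducible iff <chi, chi> = 1, so this representation is irreducible.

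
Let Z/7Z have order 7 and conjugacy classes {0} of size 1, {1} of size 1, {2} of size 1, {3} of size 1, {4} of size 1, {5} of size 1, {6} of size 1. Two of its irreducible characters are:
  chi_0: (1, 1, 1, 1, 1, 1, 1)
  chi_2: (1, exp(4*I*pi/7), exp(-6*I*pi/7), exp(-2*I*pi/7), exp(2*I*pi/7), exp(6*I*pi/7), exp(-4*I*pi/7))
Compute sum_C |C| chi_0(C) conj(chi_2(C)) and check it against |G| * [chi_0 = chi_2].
Sum = 0; so <chi_0, chi_2> = 0 (distinct irreducibles are orthogonal).

Argument: Compute term by term over conjugacy classes (|C| * chi_0(C) * conj(chi_2(C))):
  1*(1)*conj(1) + 1*(1)*conj(exp(4*I*pi/7)) + 1*(1)*conj(exp(-6*I*pi/7)) + 1*(1)*conj(exp(-2*I*pi/7)) + 1*(1)*conj(exp(2*I*pi/7)) + 1*(1)*conj(exp(6*I*pi/7)) + 1*(1)*conj(exp(-4*I*pi/7))
  = (1) + (exp(-4*I*pi/7)) + (exp(6*I*pi/7)) + (exp(2*I*pi/7)) + (exp(-2*I*pi/7)) + (exp(-6*I*pi/7)) + (exp(4*I*pi/7))
  = 0.
(Exp terms are combined using exp(i*s)*conj(exp(i*t)) = exp(i*(s-t)), and sums of them are collapsed using the identity that for every m > 1 the m distinct m-th roots of unity sum to 0, e.g. 1 + exp(2*I*pi/3) + exp(-2*I*pi/3) = 0.)
Dividing by |G| = 7 gives 0/7 = 0, matching the row-orthogonality relation <chi_0, chi_2> = [chi_0 = chi_2].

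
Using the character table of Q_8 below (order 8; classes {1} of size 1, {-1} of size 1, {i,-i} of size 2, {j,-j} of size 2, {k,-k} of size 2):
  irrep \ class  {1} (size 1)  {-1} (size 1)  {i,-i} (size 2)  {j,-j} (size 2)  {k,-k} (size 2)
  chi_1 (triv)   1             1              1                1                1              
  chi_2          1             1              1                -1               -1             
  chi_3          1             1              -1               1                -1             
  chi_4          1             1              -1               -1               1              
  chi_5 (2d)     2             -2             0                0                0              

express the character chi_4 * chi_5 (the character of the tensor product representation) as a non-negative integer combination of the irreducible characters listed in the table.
chi_4 tensor chi_5 = chi_5 (all other irreducibles have multiplicity 0).

Reasoning: The character of a tensor product is the pointwise product (chi_4 * chi_5)(C) = chi_4(C) * chi_5(C):
  {1}: (1)*(2), {-1}: (1)*(-2), {i,-i}: (-1)*(0), {j,-j}: (-1)*(0), {k,-k}: (1)*(0)
so (chi_4 * chi_5) takes values
  {1} -> 2, {-1} -> -2, {i,-i} -> 0, {j,-j} -> 0, {k,-k} -> 0.
Now take the inner product of this character with each irreducible chi from the table, <chi_4*chi_5, chi> = (1/8) sum_C |C| (chi_4*chi_5)(C) conj(chi(C)):
  <chi_4*chi_5, chi_1> = (1/8)[1*(2)*conj(1) + 1*(-2)*conj(1) + 2*(0)*conj(1) + 2*(0)*conj(1) + 2*(0)*conj(1)]
      = (1/8)[(2) + (-2) + (0) + (0) + (0)] = 0/8 = 0
  <chi_4*chi_5, chi_2> = (1/8)[1*(2)*conj(1) + 1*(-2)*conj(1) + 2*(0)*conj(1) + 2*(0)*conj(-1) + 2*(0)*conj(-1)]
      = (1/8)[(2) + (-2) + (0) + (0) + (0)] = 0/8 = 0
  <chi_4*chi_5, chi_3> = (1/8)[1*(2)*conj(1) + 1*(-2)*conj(1) + 2*(0)*conj(-1) + 2*(0)*conj(1) + 2*(0)*conj(-1)]
      = (1/8)[(2) + (-2) + (0) + (0) + (0)] = 0/8 = 0
  <chi_4*chi_5, chi_4> = (1/8)[1*(2)*conj(1) + 1*(-2)*conj(1) + 2*(0)*conj(-1) + 2*(0)*conj(-1) + 2*(0)*conj(1)]
      = (1/8)[(2) + (-2) + (0) + (0) + (0)] = 0/8 = 0
  <chi_4*chi_5, chi_5> = (1/8)[1*(2)*conj(2) + 1*(-2)*conj(-2) + 2*(0)*conj(0) + 2*(0)*conj(0) + 2*(0)*conj(0)]
      = (1/8)[(4) + (4) + (0) + (0) + (0)] = 8/8 = 1
Hence the multiplicities are chi_5: 1. Dimension check: dim(chi_4)*dim(chi_5) = 1*2 = 2 and sum (mult * dim) = 1*2 = 2.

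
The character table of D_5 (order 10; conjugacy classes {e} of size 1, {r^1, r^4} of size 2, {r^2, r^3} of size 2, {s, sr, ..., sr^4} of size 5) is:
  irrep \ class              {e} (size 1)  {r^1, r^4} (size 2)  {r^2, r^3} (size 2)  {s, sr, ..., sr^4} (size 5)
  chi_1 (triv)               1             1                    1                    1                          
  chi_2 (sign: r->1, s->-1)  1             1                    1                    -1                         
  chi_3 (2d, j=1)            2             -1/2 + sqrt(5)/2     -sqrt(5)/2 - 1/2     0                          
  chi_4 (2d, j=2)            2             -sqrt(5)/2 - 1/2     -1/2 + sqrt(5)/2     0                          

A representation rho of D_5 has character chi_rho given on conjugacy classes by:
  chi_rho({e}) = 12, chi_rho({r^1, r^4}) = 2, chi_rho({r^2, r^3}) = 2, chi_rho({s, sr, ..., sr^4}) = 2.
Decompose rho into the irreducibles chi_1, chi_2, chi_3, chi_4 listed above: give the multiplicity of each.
Multiplicities: chi_1: 3, chi_2: 1, chi_3: 2, chi_4: 2.

Justification: Use <chi_rho, chi> = (1/|G|) sum_C |C| * chi_rho(C) * conj(chi(C)) with |G| = 10 for each irreducible chi in the table:
  <chi_rho, chi_1> = (1/10)[1*(12)*conj(1) + 2*(2)*conj(1) + 2*(2)*conj(1) + 5*(2)*conj(1)]
      = (1/10)[(12) + (4) + (4) + (10)] = 30/10 = 3
  <chi_rho, chi_2> = (1/10)[1*(12)*conj(1) + 2*(2)*conj(1) + 2*(2)*conj(1) + 5*(2)*conj(-1)]
      = (1/10)[(12) + (4) + (4) + (-10)] = 10/10 = 1
  <chi_rho, chi_3> = (1/10)[1*(12)*conj(2) + 2*(2)*conj(-1/2 + sqrt(5)/2) + 2*(2)*conj(-sqrt(5)/2 - 1/2) + 5*(2)*conj(0)]
      = (1/10)[(24) + (-2 + 2*sqrt(5)) + (-2*sqrt(5) - 2) + (0)] = 20/10 = 2
  <chi_rho, chi_4> = (1/10)[1*(12)*conj(2) + 2*(2)*conj(-sqrt(5)/2 - 1/2) + 2*(2)*conj(-1/2 + sqrt(5)/2) + 5*(2)*conj(0)]
      = (1/10)[(24) + (-2*sqrt(5) - 2) + (-2 + 2*sqrt(5)) + (0)] = 20/10 = 2
Dimension check: dim(rho) = sum (mult * dim) = 3*1 + 1*1 + 2*2 + 2*2 = 12 = chi_rho(e) = 12.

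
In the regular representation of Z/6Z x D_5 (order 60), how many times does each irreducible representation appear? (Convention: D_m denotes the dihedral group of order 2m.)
Each irreducible V_i of dimension d_i appears with multiplicity d_i, i.e. rho_reg = (direct sum over all irreducibles V_i) d_i V_i. The irreducible dimensions for Z/6Z x D_5 are 1, 1, 1, 1, 1, 1, 1, 1, 1, 1, 1, 1, 2, 2, 2, 2, 2, 2, 2, 2, 2, 2, 2, 2: 12 irreducibles of dimension 1, each with multiplicity 1; 12 irreducibles of dimension 2, each with multiplicity 2. Total dimension 12*1*1 + 12*2*2 = 60 = |G|.

Reasoning: General theorem: in the regular representation of a finite group G, each irreducible appears with multiplicity equal to its dimension. Check: dim(rho_reg) = sum d_i^2 = 1 + 1 + 1 + 1 + 1 + 1 + 1 + 1 + 1 + 1 + 1 + 1 + 4 + 4 + 4 + 4 + 4 + 4 + 4 + 4 + 4 + 4 + 4 + 4 = 60 = |G|.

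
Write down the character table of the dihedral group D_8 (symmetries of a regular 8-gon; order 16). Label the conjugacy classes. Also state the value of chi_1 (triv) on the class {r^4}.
Conjugacy classes: {e} of size 1, {r^4} of size 1, {r^1, r^7} of size 2, {r^2, r^6} of size 2, {r^3, r^5} of size 2, {s, sr^2, ...} of size 4, {sr, sr^3, ...} of size 4.
Character table:
  irrep \ class              {e} (size 1)  {r^4} (size 1)  {r^1, r^7} (size 2)  {r^2, r^6} (size 2)  {r^3, r^5} (size 2)  {s, sr^2, ...} (size 4)  {sr, sr^3, ...} (size 4)
  chi_1 (triv)               1             1               1                    1                    1                    1                        1                       
  chi_2 (sign: r->1, s->-1)  1             1               1                    1                    1                    -1                       -1                      
  chi_3 (r->-1, s->1)        1             1               -1                   1                    -1                   1                        -1                      
  chi_4 (r->-1, s->-1)       1             1               -1                   1                    -1                   -1                       1                       
  chi_5 (2d, j=1)            2             -2              sqrt(2)              0                    -sqrt(2)             0                        0                       
  chi_6 (2d, j=2)            2             2               0                    -2                   0                    0                        0                       
  chi_7 (2d, j=3)            2             -2              -sqrt(2)             0                    sqrt(2)              0                        0                       

Spot check: chi_1 (triv) on {r^4} = 1.

Explanation: D_8 has order 2*8 = 16 with 7 conjugacy classes, hence 7 irreducibles. Sum of squared dims 1 + 1 + 1 + 1 + 4 + 4 + 4 = 16 = |G|. Linear characters come from the abelianisation; the 2-dimensional irreps have character r^k -> 2*cos(2*pi*j*k/8), reflections -> 0.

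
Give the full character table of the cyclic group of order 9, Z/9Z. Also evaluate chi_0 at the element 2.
Character table of Z/9Z (irreps indexed chi_0,...,chi_8 with chi_k(m) = zeta_9^(k*m), zeta_9 = exp(2*pi*i/9)):
  irrep \ class  {0} (size 1)  {1} (size 1)    {2} (size 1)    {3} (size 1)    {4} (size 1)    {5} (size 1)    {6} (size 1)    {7} (size 1)    {8} (size 1)  
  chi_0          1             1               1               1               1               1               1               1               1             
  chi_1          1             exp(2*I*pi/9)   exp(4*I*pi/9)   exp(2*I*pi/3)   exp(8*I*pi/9)   exp(-8*I*pi/9)  exp(-2*I*pi/3)  exp(-4*I*pi/9)  exp(-2*I*pi/9)
  chi_2          1             exp(4*I*pi/9)   exp(8*I*pi/9)   exp(-2*I*pi/3)  exp(-2*I*pi/9)  exp(2*I*pi/9)   exp(2*I*pi/3)   exp(-8*I*pi/9)  exp(-4*I*pi/9)
  chi_3          1             exp(2*I*pi/3)   exp(-2*I*pi/3)  1               exp(2*I*pi/3)   exp(-2*I*pi/3)  1               exp(2*I*pi/3)   exp(-2*I*pi/3)
  chi_4          1             exp(8*I*pi/9)   exp(-2*I*pi/9)  exp(2*I*pi/3)   exp(-4*I*pi/9)  exp(4*I*pi/9)   exp(-2*I*pi/3)  exp(2*I*pi/9)   exp(-8*I*pi/9)
  chi_5          1             exp(-8*I*pi/9)  exp(2*I*pi/9)   exp(-2*I*pi/3)  exp(4*I*pi/9)   exp(-4*I*pi/9)  exp(2*I*pi/3)   exp(-2*I*pi/9)  exp(8*I*pi/9) 
  chi_6          1             exp(-2*I*pi/3)  exp(2*I*pi/3)   1               exp(-2*I*pi/3)  exp(2*I*pi/3)   1               exp(-2*I*pi/3)  exp(2*I*pi/3) 
  chi_7          1             exp(-4*I*pi/9)  exp(-8*I*pi/9)  exp(2*I*pi/3)   exp(2*I*pi/9)   exp(-2*I*pi/9)  exp(-2*I*pi/3)  exp(8*I*pi/9)   exp(4*I*pi/9) 
  chi_8          1             exp(-2*I*pi/9)  exp(-4*I*pi/9)  exp(-2*I*pi/3)  exp(-8*I*pi/9)  exp(8*I*pi/9)   exp(2*I*pi/3)   exp(4*I*pi/9)   exp(2*I*pi/9) 

Spot check: chi_0(2) = zeta_9^(0*2) = zeta_9^0 = 1.

Solution. Z/9Z is abelian, so all 9 irreducible complex representations are 1-dimensional. They are given by chi_k(m) = zeta_9^(k*m) for k = 0,...,8. Row orthogonality: sum_m chi_k(m) conj(chi_l(m)) = 9 * [k = l].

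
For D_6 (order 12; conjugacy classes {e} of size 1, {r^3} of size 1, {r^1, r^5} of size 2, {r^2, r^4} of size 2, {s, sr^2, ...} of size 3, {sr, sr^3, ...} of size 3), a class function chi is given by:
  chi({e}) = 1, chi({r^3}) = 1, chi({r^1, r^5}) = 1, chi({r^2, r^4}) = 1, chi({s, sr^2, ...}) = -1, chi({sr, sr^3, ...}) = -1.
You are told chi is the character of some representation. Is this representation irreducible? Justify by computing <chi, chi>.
Irreducible: <chi, chi> = 1.

Justification: <chi, chi> = (1/|G|) sum_C |C| * |chi(C)|^2 = (1/12)[1*|1|^2 + 1*|1|^2 + 2*|1|^2 + 2*|1|^2 + 3*|-1|^2 + 3*|-1|^2]
  = (1/12)[(1) + (1) + (2) + (2) + (3) + (3)] = 12/12 = 1.
A character is irreducible iff <chi, chi> = 1, so this representation is irreducible.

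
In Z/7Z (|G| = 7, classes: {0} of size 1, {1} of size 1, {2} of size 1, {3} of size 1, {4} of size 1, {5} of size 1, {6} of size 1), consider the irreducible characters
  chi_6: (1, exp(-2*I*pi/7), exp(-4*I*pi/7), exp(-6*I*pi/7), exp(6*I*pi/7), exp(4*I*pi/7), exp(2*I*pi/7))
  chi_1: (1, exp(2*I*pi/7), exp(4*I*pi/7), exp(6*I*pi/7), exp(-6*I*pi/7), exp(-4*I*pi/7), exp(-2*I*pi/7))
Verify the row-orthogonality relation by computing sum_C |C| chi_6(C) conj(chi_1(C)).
Sum = 0; so <chi_6, chi_1> = 0 (distinct irreducibles are orthogonal).

Argument: Compute term by term over conjugacy classes (|C| * chi_6(C) * conj(chi_1(C))):
  1*(1)*conj(1) + 1*(exp(-2*I*pi/7))*conj(exp(2*I*pi/7)) + 1*(exp(-4*I*pi/7))*conj(exp(4*I*pi/7)) + 1*(exp(-6*I*pi/7))*conj(exp(6*I*pi/7)) + 1*(exp(6*I*pi/7))*conj(exp(-6*I*pi/7)) + 1*(exp(4*I*pi/7))*conj(exp(-4*I*pi/7)) + 1*(exp(2*I*pi/7))*conj(exp(-2*I*pi/7))
  = (1) + (exp(-4*I*pi/7)) + (exp(6*I*pi/7)) + (exp(2*I*pi/7)) + (exp(-2*I*pi/7)) + (exp(-6*I*pi/7)) + (exp(4*I*pi/7))
  = 0.
(Exp terms are combined using exp(i*s)*conj(exp(i*t)) = exp(i*(s-t)), and sums of them are collapsed using the identity that for every m > 1 the m distinct m-th roots of unity sum to 0, e.g. 1 + exp(2*I*pi/3) + exp(-2*I*pi/3) = 0.)
Dividing by |G| = 7 gives 0/7 = 0, matching the row-orthogonality relation <chi_6, chi_1> = [chi_6 = chi_1].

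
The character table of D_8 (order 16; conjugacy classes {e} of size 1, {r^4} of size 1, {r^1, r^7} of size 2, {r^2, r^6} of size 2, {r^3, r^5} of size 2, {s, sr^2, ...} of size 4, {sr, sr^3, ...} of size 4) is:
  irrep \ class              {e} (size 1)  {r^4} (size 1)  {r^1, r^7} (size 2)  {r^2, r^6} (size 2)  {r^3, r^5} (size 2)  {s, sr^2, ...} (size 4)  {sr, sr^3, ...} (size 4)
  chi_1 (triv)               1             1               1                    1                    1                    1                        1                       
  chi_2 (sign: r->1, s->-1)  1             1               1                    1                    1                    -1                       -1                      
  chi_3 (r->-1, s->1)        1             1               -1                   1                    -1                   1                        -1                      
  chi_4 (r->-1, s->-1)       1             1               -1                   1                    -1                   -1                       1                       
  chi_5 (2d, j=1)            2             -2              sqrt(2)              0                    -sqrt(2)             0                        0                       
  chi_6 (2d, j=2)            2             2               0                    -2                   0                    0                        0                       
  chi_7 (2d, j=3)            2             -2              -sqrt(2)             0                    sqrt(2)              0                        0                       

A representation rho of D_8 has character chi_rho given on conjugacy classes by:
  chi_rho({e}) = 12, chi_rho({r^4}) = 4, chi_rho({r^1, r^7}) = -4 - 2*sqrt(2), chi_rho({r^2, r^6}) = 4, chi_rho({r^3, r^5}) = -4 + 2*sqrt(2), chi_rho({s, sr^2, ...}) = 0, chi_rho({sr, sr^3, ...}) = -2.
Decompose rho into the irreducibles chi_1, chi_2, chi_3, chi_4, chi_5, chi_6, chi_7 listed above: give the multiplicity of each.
Multiplicities: chi_1: 0, chi_2: 1, chi_3: 3, chi_4: 2, chi_5: 0, chi_6: 1, chi_7: 2.

Why: Use <chi_rho, chi> = (1/|G|) sum_C |C| * chi_rho(C) * conj(chi(C)) with |G| = 16 for each irreducible chi in the table:
  <chi_rho, chi_1> = (1/16)[1*(12)*conj(1) + 1*(4)*conj(1) + 2*(-4 - 2*sqrt(2))*conj(1) + 2*(4)*conj(1) + 2*(-4 + 2*sqrt(2))*conj(1) + 4*(0)*conj(1) + 4*(-2)*conj(1)]
      = (1/16)[(12) + (4) + (-8 - 4*sqrt(2)) + (8) + (-8 + 4*sqrt(2)) + (0) + (-8)] = 0/16 = 0
  <chi_rho, chi_2> = (1/16)[1*(12)*conj(1) + 1*(4)*conj(1) + 2*(-4 - 2*sqrt(2))*conj(1) + 2*(4)*conj(1) + 2*(-4 + 2*sqrt(2))*conj(1) + 4*(0)*conj(-1) + 4*(-2)*conj(-1)]
      = (1/16)[(12) + (4) + (-8 - 4*sqrt(2)) + (8) + (-8 + 4*sqrt(2)) + (0) + (8)] = 16/16 = 1
  <chi_rho, chi_3> = (1/16)[1*(12)*conj(1) + 1*(4)*conj(1) + 2*(-4 - 2*sqrt(2))*conj(-1) + 2*(4)*conj(1) + 2*(-4 + 2*sqrt(2))*conj(-1) + 4*(0)*conj(1) + 4*(-2)*conj(-1)]
      = (1/16)[(12) + (4) + (4*sqrt(2) + 8) + (8) + (8 - 4*sqrt(2)) + (0) + (8)] = 48/16 = 3
  <chi_rho, chi_4> = (1/16)[1*(12)*conj(1) + 1*(4)*conj(1) + 2*(-4 - 2*sqrt(2))*conj(-1) + 2*(4)*conj(1) + 2*(-4 + 2*sqrt(2))*conj(-1) + 4*(0)*conj(-1) + 4*(-2)*conj(1)]
      = (1/16)[(12) + (4) + (4*sqrt(2) + 8) + (8) + (8 - 4*sqrt(2)) + (0) + (-8)] = 32/16 = 2
  <chi_rho, chi_5> = (1/16)[1*(12)*conj(2) + 1*(4)*conj(-2) + 2*(-4 - 2*sqrt(2))*conj(sqrt(2)) + 2*(4)*conj(0) + 2*(-4 + 2*sqrt(2))*conj(-sqrt(2)) + 4*(0)*conj(0) + 4*(-2)*conj(0)]
      = (1/16)[(24) + (-8) + (-8*sqrt(2) - 8) + (0) + (-8 + 8*sqrt(2)) + (0) + (0)] = 0/16 = 0
  <chi_rho, chi_6> = (1/16)[1*(12)*conj(2) + 1*(4)*conj(2) + 2*(-4 - 2*sqrt(2))*conj(0) + 2*(4)*conj(-2) + 2*(-4 + 2*sqrt(2))*conj(0) + 4*(0)*conj(0) + 4*(-2)*conj(0)]
      = (1/16)[(24) + (8) + (0) + (-16) + (0) + (0) + (0)] = 16/16 = 1
  <chi_rho, chi_7> = (1/16)[1*(12)*conj(2) + 1*(4)*conj(-2) + 2*(-4 - 2*sqrt(2))*conj(-sqrt(2)) + 2*(4)*conj(0) + 2*(-4 + 2*sqrt(2))*conj(sqrt(2)) + 4*(0)*conj(0) + 4*(-2)*conj(0)]
      = (1/16)[(24) + (-8) + (8 + 8*sqrt(2)) + (0) + (8 - 8*sqrt(2)) + (0) + (0)] = 32/16 = 2
Dimension check: dim(rho) = sum (mult * dim) = 0*1 + 1*1 + 3*1 + 2*1 + 0*2 + 1*2 + 2*2 = 12 = chi_rho(e) = 12.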